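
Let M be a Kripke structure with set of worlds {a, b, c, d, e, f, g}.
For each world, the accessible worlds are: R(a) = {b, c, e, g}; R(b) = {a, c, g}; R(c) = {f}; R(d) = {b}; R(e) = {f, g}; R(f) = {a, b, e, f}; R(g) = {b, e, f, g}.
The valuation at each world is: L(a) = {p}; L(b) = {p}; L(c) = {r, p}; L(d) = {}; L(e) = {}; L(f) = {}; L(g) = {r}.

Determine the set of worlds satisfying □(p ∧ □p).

Let φ = □(p ∧ □p). Evaluate φ at each world:
  a (successors {b, c, e, g}): φ is false.
  b (successors {a, c, g}): φ is false.
  c (successors {f}): φ is false.
  d (successors {b}): φ is false.
  e (successors {f, g}): φ is false.
  f (successors {a, b, e, f}): φ is false.
  g (successors {b, e, f, g}): φ is false.
For instance, at d:
  At d: □(p ∧ □p) requires p ∧ □p at every successor {b}.
    p ∧ □p fails at b, so □(p ∧ □p) is false at d.
      At b: p is true, □p is false, so p ∧ □p is false.
Satisfying worlds: none.

none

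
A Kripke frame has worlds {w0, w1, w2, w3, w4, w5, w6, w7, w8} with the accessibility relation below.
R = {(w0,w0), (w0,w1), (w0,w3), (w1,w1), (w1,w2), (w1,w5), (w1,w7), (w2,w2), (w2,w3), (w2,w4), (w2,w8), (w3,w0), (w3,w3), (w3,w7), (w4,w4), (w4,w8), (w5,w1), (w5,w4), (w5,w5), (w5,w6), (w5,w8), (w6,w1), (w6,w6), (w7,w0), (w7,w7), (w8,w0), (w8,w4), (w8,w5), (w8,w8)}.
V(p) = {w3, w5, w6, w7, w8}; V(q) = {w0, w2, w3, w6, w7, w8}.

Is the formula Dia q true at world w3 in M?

At w3: Dia q requires q at some successor in {w0, w3, w7}.
  q holds at w0, so Dia q is true at w3.

Yes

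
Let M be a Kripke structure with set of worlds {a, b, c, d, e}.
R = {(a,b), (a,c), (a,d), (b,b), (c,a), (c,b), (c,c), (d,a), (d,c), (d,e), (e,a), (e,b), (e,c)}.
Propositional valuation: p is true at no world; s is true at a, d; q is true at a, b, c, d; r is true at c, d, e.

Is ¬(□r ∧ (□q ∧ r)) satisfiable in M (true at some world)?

Recall that □ψ holds at a world iff ψ holds at every accessible world, and ◇ψ holds iff ψ holds at some accessible world.
Let φ = ¬(□r ∧ (□q ∧ r)). Evaluate φ at each world:
  a (successors {b, c, d}): φ is true.
  b (successors {b}): φ is true.
  c (successors {a, b, c}): φ is true.
  d (successors {a, c, e}): φ is true.
  e (successors {a, b, c}): φ is true.
Detail at a (witness):
  At a: □r ∧ (□q ∧ r) is false, so ¬(□r ∧ (□q ∧ r)) is true.
    At a: □r is false, □q ∧ r is false, so □r ∧ (□q ∧ r) is false.
      At a: □r requires r at every successor {b, c, d}.
        r fails at b, so □r is false at a.
      At a: □q is true, r is false, so □q ∧ r is false.

Yes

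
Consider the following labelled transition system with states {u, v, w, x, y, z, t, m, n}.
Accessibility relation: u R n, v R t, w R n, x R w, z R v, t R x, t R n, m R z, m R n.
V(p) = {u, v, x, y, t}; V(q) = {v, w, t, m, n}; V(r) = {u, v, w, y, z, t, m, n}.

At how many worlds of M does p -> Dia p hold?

Let φ = p -> Dia p. Evaluate φ at each world:
  u (successors {n}): φ is false.
  v (successors {t}): φ is true.
  w (successors {n}): φ is true.
  x (successors {w}): φ is false.
  y (successors ∅): φ is false.
  z (successors {v}): φ is true.
  t (successors {x, n}): φ is true.
  m (successors {z, n}): φ is true.
  n (successors ∅): φ is true.
For instance, at m:
  At m: p is false, Dia p is false, so p -> Dia p is true.
    At m: Dia p requires p at some successor in {z, n}.
      At z: p is false.
      At n: p is false.
    So Dia p is false at m.
Satisfying worlds: {v, w, z, t, m, n}

6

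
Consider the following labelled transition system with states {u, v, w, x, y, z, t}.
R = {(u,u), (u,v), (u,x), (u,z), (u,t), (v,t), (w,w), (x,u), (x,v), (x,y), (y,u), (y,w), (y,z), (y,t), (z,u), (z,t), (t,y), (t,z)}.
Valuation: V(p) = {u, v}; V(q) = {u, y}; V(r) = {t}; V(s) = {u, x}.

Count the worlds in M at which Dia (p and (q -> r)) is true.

2

Let φ = Dia (p and (q -> r)). Evaluate φ at each world:
  u (successors {u, v, x, z, t}): φ is true.
  v (successors {t}): φ is false.
  w (successors {w}): φ is false.
  x (successors {u, v, y}): φ is true.
  y (successors {u, w, z, t}): φ is false.
  z (successors {u, t}): φ is false.
  t (successors {y, z}): φ is false.
For instance, at x:
  At x: Dia (p and (q -> r)) requires p and (q -> r) at some successor in {u, v, y}.
    p and (q -> r) holds at v, so Dia (p and (q -> r)) is true at x.
Satisfying worlds: {u, x}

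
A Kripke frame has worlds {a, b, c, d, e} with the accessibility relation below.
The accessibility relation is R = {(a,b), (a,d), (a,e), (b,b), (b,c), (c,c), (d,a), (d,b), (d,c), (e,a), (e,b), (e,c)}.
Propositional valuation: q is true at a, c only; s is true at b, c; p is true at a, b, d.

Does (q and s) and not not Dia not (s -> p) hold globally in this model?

No

Let φ = (q and s) and not not Dia not (s -> p). Evaluate φ at each world:
  a (successors {b, d, e}): φ is false.
  b (successors {b, c}): φ is false.
  c (successors {c}): φ is true.
  d (successors {a, b, c}): φ is false.
  e (successors {a, b, c}): φ is false.
Detail at a (counterexample):
  At a: q and s is false, not not Dia not (s -> p) is false, so (q and s) and not not Dia not (s -> p) is false.
    At a: not Dia not (s -> p) is true, so not not Dia not (s -> p) is false.
      At a: Dia not (s -> p) is false, so not Dia not (s -> p) is true.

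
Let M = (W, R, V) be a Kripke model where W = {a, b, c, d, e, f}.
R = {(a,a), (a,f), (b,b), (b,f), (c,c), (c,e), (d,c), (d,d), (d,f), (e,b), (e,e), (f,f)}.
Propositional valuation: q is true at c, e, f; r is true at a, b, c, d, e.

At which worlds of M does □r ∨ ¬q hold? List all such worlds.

Let φ = □r ∨ ¬q. Evaluate φ at each world:
  a (successors {a, f}): φ is true.
  b (successors {b, f}): φ is true.
  c (successors {c, e}): φ is true.
  d (successors {c, d, f}): φ is true.
  e (successors {b, e}): φ is true.
  f (successors {f}): φ is false.
For instance, at b:
  At b: □r is false, ¬q is true, so □r ∨ ¬q is true.
    At b: □r requires r at every successor {b, f}.
      r fails at f, so □r is false at b.
Satisfying worlds: {a, b, c, d, e}

a, b, c, d, e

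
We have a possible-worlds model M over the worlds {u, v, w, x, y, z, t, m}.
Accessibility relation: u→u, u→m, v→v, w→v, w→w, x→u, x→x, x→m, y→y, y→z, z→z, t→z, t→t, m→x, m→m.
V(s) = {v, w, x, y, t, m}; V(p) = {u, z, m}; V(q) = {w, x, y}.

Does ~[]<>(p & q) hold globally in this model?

Yes

Recall that []ψ holds at a world iff ψ holds at every accessible world, and <>ψ holds iff ψ holds at some accessible world.
Let φ = ~[]<>(p & q). Evaluate φ at each world:
  u (successors {u, m}): φ is true.
  v (successors {v}): φ is true.
  w (successors {v, w}): φ is true.
  x (successors {u, x, m}): φ is true.
  y (successors {y, z}): φ is true.
  z (successors {z}): φ is true.
  t (successors {z, t}): φ is true.
  m (successors {x, m}): φ is true.
For instance, at t:
  At t: []<>(p & q) is false, so ~[]<>(p & q) is true.
    At t: []<>(p & q) requires <>(p & q) at every successor {z, t}.
      <>(p & q) fails at z, so []<>(p & q) is false at t.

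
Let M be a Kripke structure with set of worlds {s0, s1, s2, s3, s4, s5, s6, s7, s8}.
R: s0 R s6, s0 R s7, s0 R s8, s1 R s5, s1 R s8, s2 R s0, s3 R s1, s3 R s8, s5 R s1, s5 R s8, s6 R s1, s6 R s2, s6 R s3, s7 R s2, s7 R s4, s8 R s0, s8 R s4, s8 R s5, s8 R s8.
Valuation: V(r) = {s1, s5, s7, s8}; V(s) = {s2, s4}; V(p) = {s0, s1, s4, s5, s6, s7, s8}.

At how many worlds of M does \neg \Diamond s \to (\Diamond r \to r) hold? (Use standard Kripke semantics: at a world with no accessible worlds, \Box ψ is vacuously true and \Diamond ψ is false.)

Let φ = \neg \Diamond s \to (\Diamond r \to r). Evaluate φ at each world:
  s0 (successors {s6, s7, s8}): φ is false.
  s1 (successors {s5, s8}): φ is true.
  s2 (successors {s0}): φ is true.
  s3 (successors {s1, s8}): φ is false.
  s4 (successors ∅): φ is true.
  s5 (successors {s1, s8}): φ is true.
  s6 (successors {s1, s2, s3}): φ is true.
  s7 (successors {s2, s4}): φ is true.
  s8 (successors {s0, s4, s5, s8}): φ is true.
For instance, at s1:
  At s1: \neg \Diamond s is true, \Diamond r \to r is true, so \neg \Diamond s \to (\Diamond r \to r) is true.
    At s1: \Diamond s is false, so \neg \Diamond s is true.
      At s1: \Diamond s requires s at some successor in {s5, s8}.
        At s5: s is false.
        At s8: s is false.
      So \Diamond s is false at s1.
    At s1: \Diamond r is true, r is true, so \Diamond r \to r is true.
      At s1: \Diamond r requires r at some successor in {s5, s8}.
        r holds at s5, so \Diamond r is true at s1.
Satisfying worlds: {s1, s2, s4, s5, s6, s7, s8}

7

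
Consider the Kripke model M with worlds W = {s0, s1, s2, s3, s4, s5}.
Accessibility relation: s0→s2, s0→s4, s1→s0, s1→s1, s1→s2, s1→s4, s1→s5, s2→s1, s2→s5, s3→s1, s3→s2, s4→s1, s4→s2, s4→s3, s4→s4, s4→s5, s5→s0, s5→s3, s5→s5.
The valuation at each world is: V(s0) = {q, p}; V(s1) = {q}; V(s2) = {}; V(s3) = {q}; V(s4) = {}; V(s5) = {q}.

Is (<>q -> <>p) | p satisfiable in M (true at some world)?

Yes

Let φ = (<>q -> <>p) | p. Evaluate φ at each world:
  s0 (successors {s2, s4}): φ is true.
  s1 (successors {s0, s1, s2, s4, s5}): φ is true.
  s2 (successors {s1, s5}): φ is false.
  s3 (successors {s1, s2}): φ is false.
  s4 (successors {s1, s2, s3, s4, s5}): φ is false.
  s5 (successors {s0, s3, s5}): φ is true.
Detail at s0 (witness):
  At s0: <>q -> <>p is true, p is true, so (<>q -> <>p) | p is true.
    At s0: <>q is false, <>p is false, so <>q -> <>p is true.
      At s0: <>q requires q at some successor in {s2, s4}.
        At s2: q is false.
        At s4: q is false.
      So <>q is false at s0.
      At s0: <>p requires p at some successor in {s2, s4}.
        At s2: p is false.
        At s4: p is false.
      So <>p is false at s0.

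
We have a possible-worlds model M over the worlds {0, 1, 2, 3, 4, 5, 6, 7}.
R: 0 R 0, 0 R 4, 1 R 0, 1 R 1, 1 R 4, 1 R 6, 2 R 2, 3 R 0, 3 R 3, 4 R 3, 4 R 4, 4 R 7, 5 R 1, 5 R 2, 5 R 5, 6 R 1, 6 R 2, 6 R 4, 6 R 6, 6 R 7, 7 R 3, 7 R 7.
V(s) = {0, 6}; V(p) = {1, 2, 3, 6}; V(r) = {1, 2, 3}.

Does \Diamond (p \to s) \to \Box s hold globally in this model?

Recall that \Box ψ holds at a world iff ψ holds at every accessible world, and \Diamond ψ holds iff ψ holds at some accessible world.
Let φ = \Diamond (p \to s) \to \Box s. Evaluate φ at each world:
  0 (successors {0, 4}): φ is false.
  1 (successors {0, 1, 4, 6}): φ is false.
  2 (successors {2}): φ is true.
  3 (successors {0, 3}): φ is false.
  4 (successors {3, 4, 7}): φ is false.
  5 (successors {1, 2, 5}): φ is false.
  6 (successors {1, 2, 4, 6, 7}): φ is false.
  7 (successors {3, 7}): φ is false.
Detail at 0 (counterexample):
  At 0: \Diamond (p \to s) is true, \Box s is false, so \Diamond (p \to s) \to \Box s is false.
    At 0: \Diamond (p \to s) requires p \to s at some successor in {0, 4}.
      p \to s holds at 0, so \Diamond (p \to s) is true at 0.
    At 0: \Box s requires s at every successor {0, 4}.
      s fails at 4, so \Box s is false at 0.

No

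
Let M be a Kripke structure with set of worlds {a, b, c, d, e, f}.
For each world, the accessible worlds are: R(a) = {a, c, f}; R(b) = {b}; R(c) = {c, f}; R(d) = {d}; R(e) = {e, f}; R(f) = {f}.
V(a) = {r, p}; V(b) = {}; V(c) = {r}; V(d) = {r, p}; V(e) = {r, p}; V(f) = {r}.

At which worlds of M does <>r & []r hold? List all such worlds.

Let φ = <>r & []r. Evaluate φ at each world:
  a (successors {a, c, f}): φ is true.
  b (successors {b}): φ is false.
  c (successors {c, f}): φ is true.
  d (successors {d}): φ is true.
  e (successors {e, f}): φ is true.
  f (successors {f}): φ is true.
For instance, at f:
  At f: <>r is true, []r is true, so <>r & []r is true.
    At f: <>r requires r at some successor in {f}.
      r holds at f, so <>r is true at f.
    At f: []r requires r at every successor {f}.
      At f: r is true.
    So []r is true at f.
Satisfying worlds: {a, c, d, e, f}

a, c, d, e, f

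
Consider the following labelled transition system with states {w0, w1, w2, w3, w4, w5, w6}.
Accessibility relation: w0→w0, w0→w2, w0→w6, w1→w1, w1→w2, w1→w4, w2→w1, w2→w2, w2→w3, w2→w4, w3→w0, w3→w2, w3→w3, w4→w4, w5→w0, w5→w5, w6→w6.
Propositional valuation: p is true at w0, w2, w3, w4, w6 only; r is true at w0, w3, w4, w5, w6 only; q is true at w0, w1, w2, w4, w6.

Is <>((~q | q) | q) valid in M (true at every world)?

Recall that <>ψ holds at a world iff ψ holds at some accessible world.
Let φ = <>((~q | q) | q). Evaluate φ at each world:
  w0 (successors {w0, w2, w6}): φ is true.
  w1 (successors {w1, w2, w4}): φ is true.
  w2 (successors {w1, w2, w3, w4}): φ is true.
  w3 (successors {w0, w2, w3}): φ is true.
  w4 (successors {w4}): φ is true.
  w5 (successors {w0, w5}): φ is true.
  w6 (successors {w6}): φ is true.
For instance, at w5:
  At w5: <>((~q | q) | q) requires (~q | q) | q at some successor in {w0, w5}.
    (~q | q) | q holds at w0, so <>((~q | q) | q) is true at w5.

Yes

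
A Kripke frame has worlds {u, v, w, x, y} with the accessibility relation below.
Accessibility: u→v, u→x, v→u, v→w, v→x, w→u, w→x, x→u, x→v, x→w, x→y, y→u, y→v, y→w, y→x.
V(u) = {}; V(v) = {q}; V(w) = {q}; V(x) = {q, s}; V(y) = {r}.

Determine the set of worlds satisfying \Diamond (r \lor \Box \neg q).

x

Let φ = \Diamond (r \lor \Box \neg q). Evaluate φ at each world:
  u (successors {v, x}): φ is false.
  v (successors {u, w, x}): φ is false.
  w (successors {u, x}): φ is false.
  x (successors {u, v, w, y}): φ is true.
  y (successors {u, v, w, x}): φ is false.
For instance, at u:
  At u: \Diamond (r \lor \Box \neg q) requires r \lor \Box \neg q at some successor in {v, x}.
    At v: r \lor \Box \neg q is false.
    At x: r \lor \Box \neg q is false.
  So \Diamond (r \lor \Box \neg q) is false at u.
Satisfying worlds: {x}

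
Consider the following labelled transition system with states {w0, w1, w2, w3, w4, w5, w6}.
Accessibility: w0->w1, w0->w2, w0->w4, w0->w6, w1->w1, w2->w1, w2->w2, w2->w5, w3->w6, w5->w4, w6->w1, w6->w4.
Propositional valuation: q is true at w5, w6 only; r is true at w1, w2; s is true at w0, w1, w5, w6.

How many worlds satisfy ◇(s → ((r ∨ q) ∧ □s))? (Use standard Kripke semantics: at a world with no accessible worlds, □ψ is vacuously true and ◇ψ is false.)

Let φ = ◇(s → ((r ∨ q) ∧ □s)). Evaluate φ at each world:
  w0 (successors {w1, w2, w4, w6}): φ is true.
  w1 (successors {w1}): φ is true.
  w2 (successors {w1, w2, w5}): φ is true.
  w3 (successors {w6}): φ is false.
  w4 (successors ∅): φ is false.
  w5 (successors {w4}): φ is true.
  w6 (successors {w1, w4}): φ is true.
For instance, at w5:
  At w5: ◇(s → ((r ∨ q) ∧ □s)) requires s → ((r ∨ q) ∧ □s) at some successor in {w4}.
    s → ((r ∨ q) ∧ □s) holds at w4, so ◇(s → ((r ∨ q) ∧ □s)) is true at w5.
      At w4: s is false, (r ∨ q) ∧ □s is false, so s → ((r ∨ q) ∧ □s) is true.
Satisfying worlds: {w0, w1, w2, w5, w6}

5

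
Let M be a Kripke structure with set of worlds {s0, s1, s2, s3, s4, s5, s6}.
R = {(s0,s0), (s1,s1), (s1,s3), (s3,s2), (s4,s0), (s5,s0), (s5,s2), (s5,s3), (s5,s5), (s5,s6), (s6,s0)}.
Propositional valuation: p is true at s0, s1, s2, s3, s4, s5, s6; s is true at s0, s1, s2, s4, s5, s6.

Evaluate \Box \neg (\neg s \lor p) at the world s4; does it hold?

At s4: \Box \neg (\neg s \lor p) requires \neg (\neg s \lor p) at every successor {s0}.
  \neg (\neg s \lor p) fails at s0, so \Box \neg (\neg s \lor p) is false at s4.

No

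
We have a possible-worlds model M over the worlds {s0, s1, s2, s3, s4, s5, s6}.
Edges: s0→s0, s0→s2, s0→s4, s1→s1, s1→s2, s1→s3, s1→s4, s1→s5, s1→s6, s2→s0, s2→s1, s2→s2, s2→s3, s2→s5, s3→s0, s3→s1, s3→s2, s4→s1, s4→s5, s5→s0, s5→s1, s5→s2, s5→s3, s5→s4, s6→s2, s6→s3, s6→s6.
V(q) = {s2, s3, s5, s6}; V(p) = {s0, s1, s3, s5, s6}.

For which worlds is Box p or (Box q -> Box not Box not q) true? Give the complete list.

Recall that Box ψ holds at a world iff ψ holds at every accessible world, and Dia ψ holds iff ψ holds at some accessible world.
Let φ = Box p or (Box q -> Box not Box not q). Evaluate φ at each world:
  s0 (successors {s0, s2, s4}): φ is true.
  s1 (successors {s1, s2, s3, s4, s5, s6}): φ is true.
  s2 (successors {s0, s1, s2, s3, s5}): φ is true.
  s3 (successors {s0, s1, s2}): φ is true.
  s4 (successors {s1, s5}): φ is true.
  s5 (successors {s0, s1, s2, s3, s4}): φ is true.
  s6 (successors {s2, s3, s6}): φ is true.
For instance, at s1:
  At s1: Box p is false, Box q -> Box not Box not q is true, so Box p or (Box q -> Box not Box not q) is true.
    At s1: Box p requires p at every successor {s1, s2, s3, s4, s5, s6}.
      p fails at s2, so Box p is false at s1.
    At s1: Box q is false, Box not Box not q is true, so Box q -> Box not Box not q is true.
      At s1: Box q requires q at every successor {s1, s2, s3, s4, s5, s6}.
        q fails at s1, so Box q is false at s1.
      At s1: Box not Box not q requires not Box not q at every successor {s1, s2, s3, s4, s5, s6}.
        At s1: not Box not q is true.
        At s2: not Box not q is true.
        At s3: not Box not q is true.
        At s4: not Box not q is true.
        At s5: not Box not q is true.
        At s6: not Box not q is true.
      So Box not Box not q is true at s1.
Satisfying worlds: {s0, s1, s2, s3, s4, s5, s6}

s0, s1, s2, s3, s4, s5, s6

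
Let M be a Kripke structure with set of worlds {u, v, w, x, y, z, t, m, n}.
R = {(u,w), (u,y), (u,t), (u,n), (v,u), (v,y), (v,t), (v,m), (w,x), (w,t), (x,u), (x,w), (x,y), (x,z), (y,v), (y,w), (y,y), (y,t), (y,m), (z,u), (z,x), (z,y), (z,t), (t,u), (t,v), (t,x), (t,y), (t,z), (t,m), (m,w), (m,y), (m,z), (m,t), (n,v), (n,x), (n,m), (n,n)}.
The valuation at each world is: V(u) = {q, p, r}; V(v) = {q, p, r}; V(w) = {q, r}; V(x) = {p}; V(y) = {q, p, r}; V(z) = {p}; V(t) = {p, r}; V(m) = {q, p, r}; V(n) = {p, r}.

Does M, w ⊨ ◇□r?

No

At w: ◇□r requires □r at some successor in {x, t}.
  At x: □r is false.
  At t: □r is false.
So ◇□r is false at w.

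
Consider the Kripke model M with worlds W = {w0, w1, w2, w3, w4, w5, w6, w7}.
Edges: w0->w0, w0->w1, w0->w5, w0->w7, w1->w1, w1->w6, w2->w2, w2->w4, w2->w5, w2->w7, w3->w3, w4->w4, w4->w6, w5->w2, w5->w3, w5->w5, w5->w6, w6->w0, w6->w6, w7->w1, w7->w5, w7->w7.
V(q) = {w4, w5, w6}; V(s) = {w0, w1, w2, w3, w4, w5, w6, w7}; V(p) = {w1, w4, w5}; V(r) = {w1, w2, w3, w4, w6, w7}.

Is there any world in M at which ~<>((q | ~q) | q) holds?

No

Recall that <>ψ holds at a world iff ψ holds at some accessible world.
Let φ = ~<>((q | ~q) | q). Evaluate φ at each world:
  w0 (successors {w0, w1, w5, w7}): φ is false.
  w1 (successors {w1, w6}): φ is false.
  w2 (successors {w2, w4, w5, w7}): φ is false.
  w3 (successors {w3}): φ is false.
  w4 (successors {w4, w6}): φ is false.
  w5 (successors {w2, w3, w5, w6}): φ is false.
  w6 (successors {w0, w6}): φ is false.
  w7 (successors {w1, w5, w7}): φ is false.
For instance, at w7:
  At w7: <>((q | ~q) | q) is true, so ~<>((q | ~q) | q) is false.
    At w7: <>((q | ~q) | q) requires (q | ~q) | q at some successor in {w1, w5, w7}.
      (q | ~q) | q holds at w1, so <>((q | ~q) | q) is true at w7.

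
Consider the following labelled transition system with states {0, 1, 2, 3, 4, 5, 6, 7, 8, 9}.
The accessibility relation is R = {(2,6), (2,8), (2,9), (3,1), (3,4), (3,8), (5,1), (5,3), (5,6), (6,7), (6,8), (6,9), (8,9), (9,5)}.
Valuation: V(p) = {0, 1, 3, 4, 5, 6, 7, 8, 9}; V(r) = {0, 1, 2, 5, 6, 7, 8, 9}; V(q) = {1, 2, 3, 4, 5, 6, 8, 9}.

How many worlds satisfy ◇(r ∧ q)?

Let φ = ◇(r ∧ q). Evaluate φ at each world:
  0 (successors ∅): φ is false.
  1 (successors ∅): φ is false.
  2 (successors {6, 8, 9}): φ is true.
  3 (successors {1, 4, 8}): φ is true.
  4 (successors ∅): φ is false.
  5 (successors {1, 3, 6}): φ is true.
  6 (successors {7, 8, 9}): φ is true.
  7 (successors ∅): φ is false.
  8 (successors {9}): φ is true.
  9 (successors {5}): φ is true.
For instance, at 9:
  At 9: ◇(r ∧ q) requires r ∧ q at some successor in {5}.
    r ∧ q holds at 5, so ◇(r ∧ q) is true at 9.
Satisfying worlds: {2, 3, 5, 6, 8, 9}

6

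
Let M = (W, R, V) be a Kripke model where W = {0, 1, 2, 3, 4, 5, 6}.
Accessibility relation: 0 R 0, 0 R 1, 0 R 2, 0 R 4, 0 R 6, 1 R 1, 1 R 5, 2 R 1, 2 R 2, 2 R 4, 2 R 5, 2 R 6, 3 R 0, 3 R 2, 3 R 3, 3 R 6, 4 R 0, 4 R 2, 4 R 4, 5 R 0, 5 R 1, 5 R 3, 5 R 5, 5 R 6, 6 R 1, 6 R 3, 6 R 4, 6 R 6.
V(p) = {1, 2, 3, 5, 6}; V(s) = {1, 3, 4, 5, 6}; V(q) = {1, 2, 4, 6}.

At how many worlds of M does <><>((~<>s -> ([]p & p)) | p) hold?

7

Recall that []ψ holds at a world iff ψ holds at every accessible world, and <>ψ holds iff ψ holds at some accessible world.
Let φ = <><>((~<>s -> ([]p & p)) | p). Evaluate φ at each world:
  0 (successors {0, 1, 2, 4, 6}): φ is true.
  1 (successors {1, 5}): φ is true.
  2 (successors {1, 2, 4, 5, 6}): φ is true.
  3 (successors {0, 2, 3, 6}): φ is true.
  4 (successors {0, 2, 4}): φ is true.
  5 (successors {0, 1, 3, 5, 6}): φ is true.
  6 (successors {1, 3, 4, 6}): φ is true.
For instance, at 0:
  At 0: <><>((~<>s -> ([]p & p)) | p) requires <>((~<>s -> ([]p & p)) | p) at some successor in {0, 1, 2, 4, 6}.
    <>((~<>s -> ([]p & p)) | p) holds at 0, so <><>((~<>s -> ([]p & p)) | p) is true at 0.
      At 0: <>((~<>s -> ([]p & p)) | p) requires (~<>s -> ([]p & p)) | p at some successor in {0, 1, 2, 4, 6}.
        (~<>s -> ([]p & p)) | p holds at 0, so <>((~<>s -> ([]p & p)) | p) is true at 0.
Satisfying worlds: {0, 1, 2, 3, 4, 5, 6}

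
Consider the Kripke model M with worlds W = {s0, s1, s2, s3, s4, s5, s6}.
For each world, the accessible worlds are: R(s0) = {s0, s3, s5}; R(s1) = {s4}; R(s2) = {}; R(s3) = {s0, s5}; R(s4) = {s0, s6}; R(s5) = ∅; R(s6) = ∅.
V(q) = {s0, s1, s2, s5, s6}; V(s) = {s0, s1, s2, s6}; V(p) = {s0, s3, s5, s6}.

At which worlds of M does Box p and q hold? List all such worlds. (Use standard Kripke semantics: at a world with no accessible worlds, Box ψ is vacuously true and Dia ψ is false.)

Let φ = Box p and q. Evaluate φ at each world:
  s0 (successors {s0, s3, s5}): φ is true.
  s1 (successors {s4}): φ is false.
  s2 (successors ∅): φ is true.
  s3 (successors {s0, s5}): φ is false.
  s4 (successors {s0, s6}): φ is false.
  s5 (successors ∅): φ is true.
  s6 (successors ∅): φ is true.
For instance, at s0:
  At s0: Box p is true, q is true, so Box p and q is true.
    At s0: Box p requires p at every successor {s0, s3, s5}.
      At s0: p is true.
      At s3: p is true.
      At s5: p is true.
    So Box p is true at s0.
Satisfying worlds: {s0, s2, s5, s6}

s0, s2, s5, s6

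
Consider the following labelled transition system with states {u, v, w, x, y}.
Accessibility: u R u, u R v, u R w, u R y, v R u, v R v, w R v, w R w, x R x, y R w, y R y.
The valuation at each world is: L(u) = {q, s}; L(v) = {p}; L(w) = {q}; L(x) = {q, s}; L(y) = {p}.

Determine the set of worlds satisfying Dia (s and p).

Let φ = Dia (s and p). Evaluate φ at each world:
  u (successors {u, v, w, y}): φ is false.
  v (successors {u, v}): φ is false.
  w (successors {v, w}): φ is false.
  x (successors {x}): φ is false.
  y (successors {w, y}): φ is false.
For instance, at u:
  At u: Dia (s and p) requires s and p at some successor in {u, v, w, y}.
    At u: s and p is false.
    At v: s and p is false.
    At w: s and p is false.
    At y: s and p is false.
  So Dia (s and p) is false at u.
Satisfying worlds: none.

none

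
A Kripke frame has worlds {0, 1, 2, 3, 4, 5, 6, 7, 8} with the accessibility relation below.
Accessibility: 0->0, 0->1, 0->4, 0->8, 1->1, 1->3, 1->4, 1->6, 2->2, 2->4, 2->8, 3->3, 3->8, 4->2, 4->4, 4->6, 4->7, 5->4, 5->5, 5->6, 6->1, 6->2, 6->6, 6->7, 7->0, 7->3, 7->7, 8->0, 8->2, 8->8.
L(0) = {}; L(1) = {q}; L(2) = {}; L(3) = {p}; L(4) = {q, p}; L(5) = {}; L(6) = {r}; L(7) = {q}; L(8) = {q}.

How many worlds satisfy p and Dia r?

Let φ = p and Dia r. Evaluate φ at each world:
  0 (successors {0, 1, 4, 8}): φ is false.
  1 (successors {1, 3, 4, 6}): φ is false.
  2 (successors {2, 4, 8}): φ is false.
  3 (successors {3, 8}): φ is false.
  4 (successors {2, 4, 6, 7}): φ is true.
  5 (successors {4, 5, 6}): φ is false.
  6 (successors {1, 2, 6, 7}): φ is false.
  7 (successors {0, 3, 7}): φ is false.
  8 (successors {0, 2, 8}): φ is false.
For instance, at 3:
  At 3: p is true, Dia r is false, so p and Dia r is false.
    At 3: Dia r requires r at some successor in {3, 8}.
      At 3: r is false.
      At 8: r is false.
    So Dia r is false at 3.
Satisfying worlds: {4}

1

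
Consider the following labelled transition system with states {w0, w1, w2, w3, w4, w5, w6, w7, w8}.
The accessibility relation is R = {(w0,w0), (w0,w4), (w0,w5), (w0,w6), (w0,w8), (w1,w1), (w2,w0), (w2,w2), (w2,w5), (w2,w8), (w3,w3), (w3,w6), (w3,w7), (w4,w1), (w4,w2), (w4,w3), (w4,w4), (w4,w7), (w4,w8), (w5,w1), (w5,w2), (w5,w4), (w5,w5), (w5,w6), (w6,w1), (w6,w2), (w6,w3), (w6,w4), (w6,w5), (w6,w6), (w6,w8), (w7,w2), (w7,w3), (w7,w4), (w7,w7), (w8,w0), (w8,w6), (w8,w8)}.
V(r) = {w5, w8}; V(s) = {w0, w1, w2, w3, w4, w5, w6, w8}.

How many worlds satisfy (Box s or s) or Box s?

8

Let φ = (Box s or s) or Box s. Evaluate φ at each world:
  w0 (successors {w0, w4, w5, w6, w8}): φ is true.
  w1 (successors {w1}): φ is true.
  w2 (successors {w0, w2, w5, w8}): φ is true.
  w3 (successors {w3, w6, w7}): φ is true.
  w4 (successors {w1, w2, w3, w4, w7, w8}): φ is true.
  w5 (successors {w1, w2, w4, w5, w6}): φ is true.
  w6 (successors {w1, w2, w3, w4, w5, w6, w8}): φ is true.
  w7 (successors {w2, w3, w4, w7}): φ is false.
  w8 (successors {w0, w6, w8}): φ is true.
For instance, at w0:
  At w0: Box s or s is true, Box s is true, so (Box s or s) or Box s is true.
    At w0: Box s is true, s is true, so Box s or s is true.
      At w0: Box s requires s at every successor {w0, w4, w5, w6, w8}.
        At w0: s is true.
        At w4: s is true.
        At w5: s is true.
        At w6: s is true.
        At w8: s is true.
      So Box s is true at w0.
    At w0: Box s requires s at every successor {w0, w4, w5, w6, w8}.
      At w0: s is true.
      At w4: s is true.
      At w5: s is true.
      At w6: s is true.
      At w8: s is true.
    So Box s is true at w0.
Satisfying worlds: {w0, w1, w2, w3, w4, w5, w6, w8}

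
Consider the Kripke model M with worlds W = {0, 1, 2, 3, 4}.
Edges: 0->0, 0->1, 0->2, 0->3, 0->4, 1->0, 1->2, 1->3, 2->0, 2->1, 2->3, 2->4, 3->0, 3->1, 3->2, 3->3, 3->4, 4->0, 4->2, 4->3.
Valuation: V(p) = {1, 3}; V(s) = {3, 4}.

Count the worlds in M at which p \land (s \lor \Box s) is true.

Let φ = p \land (s \lor \Box s). Evaluate φ at each world:
  0 (successors {0, 1, 2, 3, 4}): φ is false.
  1 (successors {0, 2, 3}): φ is false.
  2 (successors {0, 1, 3, 4}): φ is false.
  3 (successors {0, 1, 2, 3, 4}): φ is true.
  4 (successors {0, 2, 3}): φ is false.
For instance, at 1:
  At 1: p is true, s \lor \Box s is false, so p \land (s \lor \Box s) is false.
    At 1: s is false, \Box s is false, so s \lor \Box s is false.
      At 1: \Box s requires s at every successor {0, 2, 3}.
        s fails at 0, so \Box s is false at 1.
Satisfying worlds: {3}

1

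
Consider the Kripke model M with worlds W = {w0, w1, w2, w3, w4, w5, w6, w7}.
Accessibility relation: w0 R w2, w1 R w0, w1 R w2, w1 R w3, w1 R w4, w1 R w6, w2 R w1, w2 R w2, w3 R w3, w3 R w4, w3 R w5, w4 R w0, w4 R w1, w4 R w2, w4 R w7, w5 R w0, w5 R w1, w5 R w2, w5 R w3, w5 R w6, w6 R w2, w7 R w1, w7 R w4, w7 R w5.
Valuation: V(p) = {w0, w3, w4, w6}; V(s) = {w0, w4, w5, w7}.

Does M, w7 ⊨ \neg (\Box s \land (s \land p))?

Yes

At w7: \Box s \land (s \land p) is false, so \neg (\Box s \land (s \land p)) is true.
  At w7: \Box s is false, s \land p is false, so \Box s \land (s \land p) is false.
    At w7: \Box s requires s at every successor {w1, w4, w5}.
      s fails at w1, so \Box s is false at w7.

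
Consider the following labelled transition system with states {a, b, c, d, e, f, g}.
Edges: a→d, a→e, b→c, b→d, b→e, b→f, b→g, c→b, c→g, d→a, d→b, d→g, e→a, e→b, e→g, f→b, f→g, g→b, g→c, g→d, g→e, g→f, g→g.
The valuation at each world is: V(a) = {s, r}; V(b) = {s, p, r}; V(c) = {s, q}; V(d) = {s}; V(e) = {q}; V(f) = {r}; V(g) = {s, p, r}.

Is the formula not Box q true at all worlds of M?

Let φ = not Box q. Evaluate φ at each world:
  a (successors {d, e}): φ is true.
  b (successors {c, d, e, f, g}): φ is true.
  c (successors {b, g}): φ is true.
  d (successors {a, b, g}): φ is true.
  e (successors {a, b, g}): φ is true.
  f (successors {b, g}): φ is true.
  g (successors {b, c, d, e, f, g}): φ is true.
For instance, at a:
  At a: Box q is false, so not Box q is true.
    At a: Box q requires q at every successor {d, e}.
      q fails at d, so Box q is false at a.

Yes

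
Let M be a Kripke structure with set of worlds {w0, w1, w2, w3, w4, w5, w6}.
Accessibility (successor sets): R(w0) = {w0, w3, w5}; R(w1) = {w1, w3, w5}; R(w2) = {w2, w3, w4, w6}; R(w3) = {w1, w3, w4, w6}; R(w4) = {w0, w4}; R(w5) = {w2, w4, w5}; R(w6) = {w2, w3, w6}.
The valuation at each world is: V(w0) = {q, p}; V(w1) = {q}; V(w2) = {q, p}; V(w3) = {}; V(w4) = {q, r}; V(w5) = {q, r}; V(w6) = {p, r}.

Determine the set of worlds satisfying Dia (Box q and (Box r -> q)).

Let φ = Dia (Box q and (Box r -> q)). Evaluate φ at each world:
  w0 (successors {w0, w3, w5}): φ is true.
  w1 (successors {w1, w3, w5}): φ is true.
  w2 (successors {w2, w3, w4, w6}): φ is true.
  w3 (successors {w1, w3, w4, w6}): φ is true.
  w4 (successors {w0, w4}): φ is true.
  w5 (successors {w2, w4, w5}): φ is true.
  w6 (successors {w2, w3, w6}): φ is false.
For instance, at w2:
  At w2: Dia (Box q and (Box r -> q)) requires Box q and (Box r -> q) at some successor in {w2, w3, w4, w6}.
    Box q and (Box r -> q) holds at w4, so Dia (Box q and (Box r -> q)) is true at w2.
      At w4: Box q is true, Box r -> q is true, so Box q and (Box r -> q) is true.
Satisfying worlds: {w0, w1, w2, w3, w4, w5}

w0, w1, w2, w3, w4, w5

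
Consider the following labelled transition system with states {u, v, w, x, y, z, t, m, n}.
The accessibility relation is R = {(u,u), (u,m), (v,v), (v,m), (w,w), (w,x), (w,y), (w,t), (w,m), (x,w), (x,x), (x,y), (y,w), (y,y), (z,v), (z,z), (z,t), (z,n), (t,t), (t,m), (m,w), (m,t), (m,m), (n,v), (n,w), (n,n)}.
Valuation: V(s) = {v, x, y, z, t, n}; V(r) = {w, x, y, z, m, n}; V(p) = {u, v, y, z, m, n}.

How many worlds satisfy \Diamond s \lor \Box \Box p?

Let φ = \Diamond s \lor \Box \Box p. Evaluate φ at each world:
  u (successors {u, m}): φ is false.
  v (successors {v, m}): φ is true.
  w (successors {w, x, y, t, m}): φ is true.
  x (successors {w, x, y}): φ is true.
  y (successors {w, y}): φ is true.
  z (successors {v, z, t, n}): φ is true.
  t (successors {t, m}): φ is true.
  m (successors {w, t, m}): φ is true.
  n (successors {v, w, n}): φ is true.
For instance, at z:
  At z: \Diamond s is true, \Box \Box p is false, so \Diamond s \lor \Box \Box p is true.
    At z: \Diamond s requires s at some successor in {v, z, t, n}.
      s holds at v, so \Diamond s is true at z.
    At z: \Box \Box p requires \Box p at every successor {v, z, t, n}.
      \Box p fails at z, so \Box \Box p is false at z.
Satisfying worlds: {v, w, x, y, z, t, m, n}

8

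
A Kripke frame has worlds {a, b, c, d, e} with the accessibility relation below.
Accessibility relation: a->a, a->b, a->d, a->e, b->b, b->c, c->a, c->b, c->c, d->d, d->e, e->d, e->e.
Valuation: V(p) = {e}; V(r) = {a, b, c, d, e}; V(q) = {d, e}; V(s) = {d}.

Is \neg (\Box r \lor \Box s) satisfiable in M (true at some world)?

No

Let φ = \neg (\Box r \lor \Box s). Evaluate φ at each world:
  a (successors {a, b, d, e}): φ is false.
  b (successors {b, c}): φ is false.
  c (successors {a, b, c}): φ is false.
  d (successors {d, e}): φ is false.
  e (successors {d, e}): φ is false.
For instance, at d:
  At d: \Box r \lor \Box s is true, so \neg (\Box r \lor \Box s) is false.
    At d: \Box r is true, \Box s is false, so \Box r \lor \Box s is true.
      At d: \Box r requires r at every successor {d, e}.
        At d: r is true.
        At e: r is true.
      So \Box r is true at d.
      At d: \Box s requires s at every successor {d, e}.
        s fails at e, so \Box s is false at d.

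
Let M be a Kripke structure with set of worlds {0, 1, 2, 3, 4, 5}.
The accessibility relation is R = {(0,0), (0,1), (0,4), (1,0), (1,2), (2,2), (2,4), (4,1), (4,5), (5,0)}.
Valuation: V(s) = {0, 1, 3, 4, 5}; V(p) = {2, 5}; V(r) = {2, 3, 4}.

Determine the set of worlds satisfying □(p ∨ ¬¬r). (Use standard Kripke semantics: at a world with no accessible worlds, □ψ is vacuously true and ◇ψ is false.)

2, 3

Let φ = □(p ∨ ¬¬r). Evaluate φ at each world:
  0 (successors {0, 1, 4}): φ is false.
  1 (successors {0, 2}): φ is false.
  2 (successors {2, 4}): φ is true.
  3 (successors ∅): φ is true.
  4 (successors {1, 5}): φ is false.
  5 (successors {0}): φ is false.
For instance, at 1:
  At 1: □(p ∨ ¬¬r) requires p ∨ ¬¬r at every successor {0, 2}.
    p ∨ ¬¬r fails at 0, so □(p ∨ ¬¬r) is false at 1.
Satisfying worlds: {2, 3}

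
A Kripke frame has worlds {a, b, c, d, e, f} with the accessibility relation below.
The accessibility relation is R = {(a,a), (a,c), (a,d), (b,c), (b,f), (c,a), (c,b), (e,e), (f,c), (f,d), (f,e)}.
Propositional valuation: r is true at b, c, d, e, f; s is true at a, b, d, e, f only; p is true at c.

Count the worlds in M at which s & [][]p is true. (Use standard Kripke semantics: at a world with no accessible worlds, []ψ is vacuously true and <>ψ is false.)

Recall that []ψ holds at a world iff ψ holds at every accessible world, and <>ψ holds iff ψ holds at some accessible world.
Let φ = s & [][]p. Evaluate φ at each world:
  a (successors {a, c, d}): φ is false.
  b (successors {c, f}): φ is false.
  c (successors {a, b}): φ is false.
  d (successors ∅): φ is true.
  e (successors {e}): φ is false.
  f (successors {c, d, e}): φ is false.
For instance, at f:
  At f: s is true, [][]p is false, so s & [][]p is false.
    At f: [][]p requires []p at every successor {c, d, e}.
      []p fails at c, so [][]p is false at f.
Satisfying worlds: {d}

1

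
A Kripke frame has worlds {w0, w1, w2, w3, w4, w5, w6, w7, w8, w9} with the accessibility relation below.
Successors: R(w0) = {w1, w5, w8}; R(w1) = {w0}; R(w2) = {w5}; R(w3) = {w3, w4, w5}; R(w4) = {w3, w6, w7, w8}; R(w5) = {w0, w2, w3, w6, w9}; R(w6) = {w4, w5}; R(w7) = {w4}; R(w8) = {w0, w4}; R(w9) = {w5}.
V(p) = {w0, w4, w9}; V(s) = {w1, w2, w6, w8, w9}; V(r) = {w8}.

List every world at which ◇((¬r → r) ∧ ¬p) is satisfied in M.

w0, w4

Let φ = ◇((¬r → r) ∧ ¬p). Evaluate φ at each world:
  w0 (successors {w1, w5, w8}): φ is true.
  w1 (successors {w0}): φ is false.
  w2 (successors {w5}): φ is false.
  w3 (successors {w3, w4, w5}): φ is false.
  w4 (successors {w3, w6, w7, w8}): φ is true.
  w5 (successors {w0, w2, w3, w6, w9}): φ is false.
  w6 (successors {w4, w5}): φ is false.
  w7 (successors {w4}): φ is false.
  w8 (successors {w0, w4}): φ is false.
  w9 (successors {w5}): φ is false.
For instance, at w5:
  At w5: ◇((¬r → r) ∧ ¬p) requires (¬r → r) ∧ ¬p at some successor in {w0, w2, w3, w6, w9}.
    At w0: (¬r → r) ∧ ¬p is false.
    At w2: (¬r → r) ∧ ¬p is false.
    At w3: (¬r → r) ∧ ¬p is false.
    At w6: (¬r → r) ∧ ¬p is false.
    At w9: (¬r → r) ∧ ¬p is false.
  So ◇((¬r → r) ∧ ¬p) is false at w5.
Satisfying worlds: {w0, w4}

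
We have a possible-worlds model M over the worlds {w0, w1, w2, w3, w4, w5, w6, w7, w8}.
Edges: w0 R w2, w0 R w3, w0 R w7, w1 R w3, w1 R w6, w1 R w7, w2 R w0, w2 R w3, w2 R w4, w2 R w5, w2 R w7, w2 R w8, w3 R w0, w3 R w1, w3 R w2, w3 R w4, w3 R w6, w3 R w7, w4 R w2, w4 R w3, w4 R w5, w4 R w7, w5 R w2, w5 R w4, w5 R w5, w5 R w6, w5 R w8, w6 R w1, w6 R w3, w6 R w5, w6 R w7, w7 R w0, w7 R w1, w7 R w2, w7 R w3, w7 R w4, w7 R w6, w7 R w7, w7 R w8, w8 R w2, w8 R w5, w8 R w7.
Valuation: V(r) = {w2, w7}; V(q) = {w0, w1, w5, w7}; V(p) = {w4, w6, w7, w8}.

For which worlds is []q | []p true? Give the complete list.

none

Recall that []ψ holds at a world iff ψ holds at every accessible world, and <>ψ holds iff ψ holds at some accessible world.
Let φ = []q | []p. Evaluate φ at each world:
  w0 (successors {w2, w3, w7}): φ is false.
  w1 (successors {w3, w6, w7}): φ is false.
  w2 (successors {w0, w3, w4, w5, w7, w8}): φ is false.
  w3 (successors {w0, w1, w2, w4, w6, w7}): φ is false.
  w4 (successors {w2, w3, w5, w7}): φ is false.
  w5 (successors {w2, w4, w5, w6, w8}): φ is false.
  w6 (successors {w1, w3, w5, w7}): φ is false.
  w7 (successors {w0, w1, w2, w3, w4, w6, w7, w8}): φ is false.
  w8 (successors {w2, w5, w7}): φ is false.
For instance, at w0:
  At w0: []q is false, []p is false, so []q | []p is false.
    At w0: []q requires q at every successor {w2, w3, w7}.
      q fails at w2, so []q is false at w0.
    At w0: []p requires p at every successor {w2, w3, w7}.
      p fails at w2, so []p is false at w0.
Satisfying worlds: none.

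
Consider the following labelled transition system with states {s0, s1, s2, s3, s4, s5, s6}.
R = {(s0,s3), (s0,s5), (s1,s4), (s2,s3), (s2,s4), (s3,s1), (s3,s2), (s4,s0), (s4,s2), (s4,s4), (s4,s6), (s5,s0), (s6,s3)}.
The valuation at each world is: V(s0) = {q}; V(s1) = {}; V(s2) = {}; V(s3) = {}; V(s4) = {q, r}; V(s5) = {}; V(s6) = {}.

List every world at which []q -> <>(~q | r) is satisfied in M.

s0, s1, s2, s3, s4, s6

Recall that []ψ holds at a world iff ψ holds at every accessible world, and <>ψ holds iff ψ holds at some accessible world.
Let φ = []q -> <>(~q | r). Evaluate φ at each world:
  s0 (successors {s3, s5}): φ is true.
  s1 (successors {s4}): φ is true.
  s2 (successors {s3, s4}): φ is true.
  s3 (successors {s1, s2}): φ is true.
  s4 (successors {s0, s2, s4, s6}): φ is true.
  s5 (successors {s0}): φ is false.
  s6 (successors {s3}): φ is true.
For instance, at s0:
  At s0: []q is false, <>(~q | r) is true, so []q -> <>(~q | r) is true.
    At s0: []q requires q at every successor {s3, s5}.
      q fails at s3, so []q is false at s0.
    At s0: <>(~q | r) requires ~q | r at some successor in {s3, s5}.
      ~q | r holds at s3, so <>(~q | r) is true at s0.
Satisfying worlds: {s0, s1, s2, s3, s4, s6}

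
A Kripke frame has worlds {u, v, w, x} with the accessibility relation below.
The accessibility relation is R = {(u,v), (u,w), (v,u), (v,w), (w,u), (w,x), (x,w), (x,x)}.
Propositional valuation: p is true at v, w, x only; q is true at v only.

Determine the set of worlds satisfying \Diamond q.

Let φ = \Diamond q. Evaluate φ at each world:
  u (successors {v, w}): φ is true.
  v (successors {u, w}): φ is false.
  w (successors {u, x}): φ is false.
  x (successors {w, x}): φ is false.
For instance, at v:
  At v: \Diamond q requires q at some successor in {u, w}.
    At u: q is false.
    At w: q is false.
  So \Diamond q is false at v.
Satisfying worlds: {u}

u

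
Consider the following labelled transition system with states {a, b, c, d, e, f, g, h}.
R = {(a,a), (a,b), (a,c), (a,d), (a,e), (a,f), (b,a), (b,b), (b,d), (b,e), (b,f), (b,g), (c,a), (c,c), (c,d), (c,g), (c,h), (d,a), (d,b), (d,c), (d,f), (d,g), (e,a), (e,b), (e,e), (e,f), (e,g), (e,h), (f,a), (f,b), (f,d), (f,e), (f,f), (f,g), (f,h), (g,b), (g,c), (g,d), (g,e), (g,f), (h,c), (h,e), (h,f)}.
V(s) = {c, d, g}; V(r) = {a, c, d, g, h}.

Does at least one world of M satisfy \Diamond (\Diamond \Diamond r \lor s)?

Yes

Let φ = \Diamond (\Diamond \Diamond r \lor s). Evaluate φ at each world:
  a (successors {a, b, c, d, e, f}): φ is true.
  b (successors {a, b, d, e, f, g}): φ is true.
  c (successors {a, c, d, g, h}): φ is true.
  d (successors {a, b, c, f, g}): φ is true.
  e (successors {a, b, e, f, g, h}): φ is true.
  f (successors {a, b, d, e, f, g, h}): φ is true.
  g (successors {b, c, d, e, f}): φ is true.
  h (successors {c, e, f}): φ is true.
Detail at a (witness):
  At a: \Diamond (\Diamond \Diamond r \lor s) requires \Diamond \Diamond r \lor s at some successor in {a, b, c, d, e, f}.
    \Diamond \Diamond r \lor s holds at a, so \Diamond (\Diamond \Diamond r \lor s) is true at a.
      At a: \Diamond \Diamond r is true, s is false, so \Diamond \Diamond r \lor s is true.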